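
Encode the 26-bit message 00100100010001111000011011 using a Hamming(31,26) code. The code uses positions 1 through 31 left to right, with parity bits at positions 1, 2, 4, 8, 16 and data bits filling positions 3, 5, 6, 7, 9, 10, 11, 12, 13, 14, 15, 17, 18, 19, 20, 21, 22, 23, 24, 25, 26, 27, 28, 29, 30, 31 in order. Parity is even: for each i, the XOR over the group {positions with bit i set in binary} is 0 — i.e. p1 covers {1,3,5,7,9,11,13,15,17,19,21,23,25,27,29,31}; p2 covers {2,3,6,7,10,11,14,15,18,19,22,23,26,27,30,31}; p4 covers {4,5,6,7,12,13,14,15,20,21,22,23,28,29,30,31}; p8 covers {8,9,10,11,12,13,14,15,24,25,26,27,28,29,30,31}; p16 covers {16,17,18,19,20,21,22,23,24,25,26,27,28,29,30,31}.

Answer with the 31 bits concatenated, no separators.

Place data at non-parity positions: p1 p2 0 p4 0 1 0 p8 0 1 0 0 0 1 0 p16 0 0 1 1 1 1 0 0 0 0 1 1 0 1 1
p1 (pos 1,3,5,7,9,11,13,15,17,19,21,23,25,27,29,31): XOR of data positions = 0⊕0⊕0⊕0⊕0⊕0⊕0⊕0⊕1⊕1⊕0⊕0⊕1⊕0⊕1 = 0
p2 (pos 2,3,6,7,10,11,14,15,18,19,22,23,26,27,30,31): XOR of data positions = 0⊕1⊕0⊕1⊕0⊕1⊕0⊕0⊕1⊕1⊕0⊕0⊕1⊕1⊕1 = 0
p4 (pos 4,5,6,7,12,13,14,15,20,21,22,23,28,29,30,31): XOR of data positions = 0⊕1⊕0⊕0⊕0⊕1⊕0⊕1⊕1⊕1⊕0⊕1⊕0⊕1⊕1 = 0
p8 (pos 8,9,10,11,12,13,14,15,24,25,26,27,28,29,30,31): XOR of data positions = 0⊕1⊕0⊕0⊕0⊕1⊕0⊕0⊕0⊕0⊕1⊕1⊕0⊕1⊕1 = 0
p16 (pos 16,17,18,19,20,21,22,23,24,25,26,27,28,29,30,31): XOR of data positions = 0⊕0⊕1⊕1⊕1⊕1⊕0⊕0⊕0⊕0⊕1⊕1⊕0⊕1⊕1 = 0
Codeword: 0000010001000100001111000011011

0000010001000100001111000011011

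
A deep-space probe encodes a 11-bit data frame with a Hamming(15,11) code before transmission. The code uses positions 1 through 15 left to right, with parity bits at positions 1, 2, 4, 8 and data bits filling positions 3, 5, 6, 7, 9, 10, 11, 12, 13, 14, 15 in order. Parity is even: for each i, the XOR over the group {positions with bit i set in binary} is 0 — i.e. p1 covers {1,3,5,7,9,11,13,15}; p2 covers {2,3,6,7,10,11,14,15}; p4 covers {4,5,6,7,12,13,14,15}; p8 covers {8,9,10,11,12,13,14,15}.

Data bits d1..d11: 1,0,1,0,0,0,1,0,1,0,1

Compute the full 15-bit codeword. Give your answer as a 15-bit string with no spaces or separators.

001101010010101

Place data at non-parity positions: p1 p2 1 p4 0 1 0 p8 0 0 1 0 1 0 1
p1 (pos 1,3,5,7,9,11,13,15): XOR of data positions = 1⊕0⊕0⊕0⊕1⊕1⊕1 = 0
p2 (pos 2,3,6,7,10,11,14,15): XOR of data positions = 1⊕1⊕0⊕0⊕1⊕0⊕1 = 0
p4 (pos 4,5,6,7,12,13,14,15): XOR of data positions = 0⊕1⊕0⊕0⊕1⊕0⊕1 = 1
p8 (pos 8,9,10,11,12,13,14,15): XOR of data positions = 0⊕0⊕1⊕0⊕1⊕0⊕1 = 1
Codeword: 001101010010101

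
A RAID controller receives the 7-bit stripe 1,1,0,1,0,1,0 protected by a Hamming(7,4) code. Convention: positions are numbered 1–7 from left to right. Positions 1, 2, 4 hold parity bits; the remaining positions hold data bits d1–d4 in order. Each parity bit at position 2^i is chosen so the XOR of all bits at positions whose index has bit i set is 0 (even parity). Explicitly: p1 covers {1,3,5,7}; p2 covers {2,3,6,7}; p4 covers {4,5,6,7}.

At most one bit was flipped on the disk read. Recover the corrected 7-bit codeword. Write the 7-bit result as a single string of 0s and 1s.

s1 (pos 1,3,5,7): 1⊕0⊕0⊕0 = 1
s2 (pos 2,3,6,7): 1⊕0⊕1⊕0 = 0
s4 (pos 4,5,6,7): 1⊕0⊕1⊕0 = 0
Syndrome s4…s1 = 001 → error at position 1.
Flip position 1: 1101010 → 0101010

0101010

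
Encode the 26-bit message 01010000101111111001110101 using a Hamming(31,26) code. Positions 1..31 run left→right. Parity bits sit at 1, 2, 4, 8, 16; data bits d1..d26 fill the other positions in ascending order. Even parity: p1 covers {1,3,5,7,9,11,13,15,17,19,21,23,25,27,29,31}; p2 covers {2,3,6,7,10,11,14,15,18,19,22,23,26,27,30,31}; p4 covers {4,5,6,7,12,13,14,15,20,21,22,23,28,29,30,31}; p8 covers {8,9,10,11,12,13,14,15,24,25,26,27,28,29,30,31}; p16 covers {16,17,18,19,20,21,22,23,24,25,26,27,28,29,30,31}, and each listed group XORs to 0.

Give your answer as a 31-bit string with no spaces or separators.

Place data at non-parity positions: p1 p2 0 p4 1 0 1 p8 0 0 0 0 1 0 1 p16 1 1 1 1 1 1 0 0 1 1 1 0 1 0 1
p1 (pos 1,3,5,7,9,11,13,15,17,19,21,23,25,27,29,31): XOR of data positions = 0⊕1⊕1⊕0⊕0⊕1⊕1⊕1⊕1⊕1⊕0⊕1⊕1⊕1⊕1 = 1
p2 (pos 2,3,6,7,10,11,14,15,18,19,22,23,26,27,30,31): XOR of data positions = 0⊕0⊕1⊕0⊕0⊕0⊕1⊕1⊕1⊕1⊕0⊕1⊕1⊕0⊕1 = 0
p4 (pos 4,5,6,7,12,13,14,15,20,21,22,23,28,29,30,31): XOR of data positions = 1⊕0⊕1⊕0⊕1⊕0⊕1⊕1⊕1⊕1⊕0⊕0⊕1⊕0⊕1 = 1
p8 (pos 8,9,10,11,12,13,14,15,24,25,26,27,28,29,30,31): XOR of data positions = 0⊕0⊕0⊕0⊕1⊕0⊕1⊕0⊕1⊕1⊕1⊕0⊕1⊕0⊕1 = 1
p16 (pos 16,17,18,19,20,21,22,23,24,25,26,27,28,29,30,31): XOR of data positions = 1⊕1⊕1⊕1⊕1⊕1⊕0⊕0⊕1⊕1⊕1⊕0⊕1⊕0⊕1 = 1
Codeword: 1001101100001011111111001110101

1001101100001011111111001110101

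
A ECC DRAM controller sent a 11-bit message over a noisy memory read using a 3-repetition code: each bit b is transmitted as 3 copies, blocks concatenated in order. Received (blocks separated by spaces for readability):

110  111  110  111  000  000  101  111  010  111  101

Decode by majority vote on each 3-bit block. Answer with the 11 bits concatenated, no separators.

Block 1 (110): 2 ones → 1
Block 2 (111): 3 ones → 1
Block 3 (110): 2 ones → 1
Block 4 (111): 3 ones → 1
Block 5 (000): 0 ones → 0
Block 6 (000): 0 ones → 0
Block 7 (101): 2 ones → 1
Block 8 (111): 3 ones → 1
Block 9 (010): 1 one → 0
Block 10 (111): 3 ones → 1
Block 11 (101): 2 ones → 1

11110011011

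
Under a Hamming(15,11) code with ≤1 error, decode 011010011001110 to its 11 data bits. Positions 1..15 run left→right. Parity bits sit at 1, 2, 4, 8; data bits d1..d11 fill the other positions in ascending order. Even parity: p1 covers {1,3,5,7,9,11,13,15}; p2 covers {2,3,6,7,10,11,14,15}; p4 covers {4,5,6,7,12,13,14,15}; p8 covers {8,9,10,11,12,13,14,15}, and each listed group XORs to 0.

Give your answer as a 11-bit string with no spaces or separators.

11001101110

s1 (pos 1,3,5,7,9,11,13,15): 0⊕1⊕1⊕0⊕1⊕0⊕1⊕0 = 0
s2 (pos 2,3,6,7,10,11,14,15): 1⊕1⊕0⊕0⊕0⊕0⊕1⊕0 = 1
s4 (pos 4,5,6,7,12,13,14,15): 0⊕1⊕0⊕0⊕1⊕1⊕1⊕0 = 0
s8 (pos 8,9,10,11,12,13,14,15): 1⊕1⊕0⊕0⊕1⊕1⊕1⊕0 = 1
Syndrome s8…s1 = 1010 → error at position 10.
Flip position 10: 011010011001110 → 011010011101110
Read data bits from positions 3,5,6,7,9,10,11,12,13,14,15: 11001101110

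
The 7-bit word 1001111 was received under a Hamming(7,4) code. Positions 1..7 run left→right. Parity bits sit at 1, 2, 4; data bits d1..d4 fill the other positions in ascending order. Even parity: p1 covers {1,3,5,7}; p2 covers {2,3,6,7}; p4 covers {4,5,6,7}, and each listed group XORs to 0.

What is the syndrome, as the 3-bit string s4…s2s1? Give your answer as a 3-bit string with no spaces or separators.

s1 (pos 1,3,5,7): 1⊕0⊕1⊕1 = 1
s2 (pos 2,3,6,7): 0⊕0⊕1⊕1 = 0
s4 (pos 4,5,6,7): 1⊕1⊕1⊕1 = 0
Syndrome s4…s1 = 001 → error at position 1.

001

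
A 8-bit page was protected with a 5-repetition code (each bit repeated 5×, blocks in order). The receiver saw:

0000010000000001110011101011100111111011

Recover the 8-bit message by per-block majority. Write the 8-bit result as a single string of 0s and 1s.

00011111

Block 1 (00000): 0 ones → 0
Block 2 (10000): 1 one → 0
Block 3 (00000): 0 ones → 0
Block 4 (11100): 3 ones → 1
Block 5 (11101): 4 ones → 1
Block 6 (01110): 3 ones → 1
Block 7 (01111): 4 ones → 1
Block 8 (11011): 4 ones → 1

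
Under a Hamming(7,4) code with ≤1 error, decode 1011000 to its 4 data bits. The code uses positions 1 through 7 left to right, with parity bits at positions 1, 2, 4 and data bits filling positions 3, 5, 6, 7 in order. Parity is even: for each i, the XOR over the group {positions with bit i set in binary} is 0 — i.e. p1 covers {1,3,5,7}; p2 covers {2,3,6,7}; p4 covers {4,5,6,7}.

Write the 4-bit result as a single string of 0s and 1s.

s1 (pos 1,3,5,7): 1⊕1⊕0⊕0 = 0
s2 (pos 2,3,6,7): 0⊕1⊕0⊕0 = 1
s4 (pos 4,5,6,7): 1⊕0⊕0⊕0 = 1
Syndrome s4…s1 = 110 → error at position 6.
Flip position 6: 1011000 → 1011010
Read data bits from positions 3,5,6,7: 1010

1010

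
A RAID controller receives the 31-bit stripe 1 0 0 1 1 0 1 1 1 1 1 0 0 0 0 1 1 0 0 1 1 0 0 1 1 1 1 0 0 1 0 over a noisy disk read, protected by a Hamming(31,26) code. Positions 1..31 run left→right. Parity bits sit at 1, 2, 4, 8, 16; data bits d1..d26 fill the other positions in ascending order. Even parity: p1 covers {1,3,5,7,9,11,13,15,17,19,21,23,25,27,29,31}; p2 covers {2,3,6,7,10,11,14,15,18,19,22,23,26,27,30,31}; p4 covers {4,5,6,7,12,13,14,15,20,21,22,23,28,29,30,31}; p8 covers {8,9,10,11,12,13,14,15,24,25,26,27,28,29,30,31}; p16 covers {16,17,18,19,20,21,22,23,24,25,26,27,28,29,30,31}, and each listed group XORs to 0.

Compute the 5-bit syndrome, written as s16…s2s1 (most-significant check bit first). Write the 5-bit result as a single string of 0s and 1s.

11001

s1 (pos 1,3,5,7,9,11,13,15,17,19,21,23,25,27,29,31): 1⊕0⊕1⊕1⊕1⊕1⊕0⊕0⊕1⊕0⊕1⊕0⊕1⊕1⊕0⊕0 = 1
s2 (pos 2,3,6,7,10,11,14,15,18,19,22,23,26,27,30,31): 0⊕0⊕0⊕1⊕1⊕1⊕0⊕0⊕0⊕0⊕0⊕0⊕1⊕1⊕1⊕0 = 0
s4 (pos 4,5,6,7,12,13,14,15,20,21,22,23,28,29,30,31): 1⊕1⊕0⊕1⊕0⊕0⊕0⊕0⊕1⊕1⊕0⊕0⊕0⊕0⊕1⊕0 = 0
s8 (pos 8,9,10,11,12,13,14,15,24,25,26,27,28,29,30,31): 1⊕1⊕1⊕1⊕0⊕0⊕0⊕0⊕1⊕1⊕1⊕1⊕0⊕0⊕1⊕0 = 1
s16 (pos 16,17,18,19,20,21,22,23,24,25,26,27,28,29,30,31): 1⊕1⊕0⊕0⊕1⊕1⊕0⊕0⊕1⊕1⊕1⊕1⊕0⊕0⊕1⊕0 = 1
Syndrome s16…s1 = 11001 → error at position 25.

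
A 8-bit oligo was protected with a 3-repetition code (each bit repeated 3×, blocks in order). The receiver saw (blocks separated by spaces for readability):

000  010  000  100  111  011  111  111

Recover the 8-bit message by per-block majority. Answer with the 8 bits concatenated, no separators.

00001111

Block 1 (000): 0 ones → 0
Block 2 (010): 1 one → 0
Block 3 (000): 0 ones → 0
Block 4 (100): 1 one → 0
Block 5 (111): 3 ones → 1
Block 6 (011): 2 ones → 1
Block 7 (111): 3 ones → 1
Block 8 (111): 3 ones → 1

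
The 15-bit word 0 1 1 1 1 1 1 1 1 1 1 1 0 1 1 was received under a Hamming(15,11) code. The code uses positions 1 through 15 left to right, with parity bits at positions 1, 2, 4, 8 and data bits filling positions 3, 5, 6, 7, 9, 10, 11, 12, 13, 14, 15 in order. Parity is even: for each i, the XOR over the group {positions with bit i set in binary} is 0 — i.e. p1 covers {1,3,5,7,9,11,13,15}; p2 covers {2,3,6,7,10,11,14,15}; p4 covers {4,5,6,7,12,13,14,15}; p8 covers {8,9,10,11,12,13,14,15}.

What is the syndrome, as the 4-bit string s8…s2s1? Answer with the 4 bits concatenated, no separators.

1100

s1 (pos 1,3,5,7,9,11,13,15): 0⊕1⊕1⊕1⊕1⊕1⊕0⊕1 = 0
s2 (pos 2,3,6,7,10,11,14,15): 1⊕1⊕1⊕1⊕1⊕1⊕1⊕1 = 0
s4 (pos 4,5,6,7,12,13,14,15): 1⊕1⊕1⊕1⊕1⊕0⊕1⊕1 = 1
s8 (pos 8,9,10,11,12,13,14,15): 1⊕1⊕1⊕1⊕1⊕0⊕1⊕1 = 1
Syndrome s8…s1 = 1100 → error at position 12.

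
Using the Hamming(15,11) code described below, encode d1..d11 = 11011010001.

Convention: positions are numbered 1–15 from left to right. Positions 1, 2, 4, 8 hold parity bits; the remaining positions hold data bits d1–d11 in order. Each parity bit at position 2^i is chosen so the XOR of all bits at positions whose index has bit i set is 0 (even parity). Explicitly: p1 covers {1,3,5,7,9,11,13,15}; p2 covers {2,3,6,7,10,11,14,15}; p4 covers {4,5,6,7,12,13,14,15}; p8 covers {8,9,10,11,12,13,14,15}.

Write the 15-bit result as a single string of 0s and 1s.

Place data at non-parity positions: p1 p2 1 p4 1 0 1 p8 1 0 1 0 0 0 1
p1 (pos 1,3,5,7,9,11,13,15): XOR of data positions = 1⊕1⊕1⊕1⊕1⊕0⊕1 = 0
p2 (pos 2,3,6,7,10,11,14,15): XOR of data positions = 1⊕0⊕1⊕0⊕1⊕0⊕1 = 0
p4 (pos 4,5,6,7,12,13,14,15): XOR of data positions = 1⊕0⊕1⊕0⊕0⊕0⊕1 = 1
p8 (pos 8,9,10,11,12,13,14,15): XOR of data positions = 1⊕0⊕1⊕0⊕0⊕0⊕1 = 1
Codeword: 001110111010001

001110111010001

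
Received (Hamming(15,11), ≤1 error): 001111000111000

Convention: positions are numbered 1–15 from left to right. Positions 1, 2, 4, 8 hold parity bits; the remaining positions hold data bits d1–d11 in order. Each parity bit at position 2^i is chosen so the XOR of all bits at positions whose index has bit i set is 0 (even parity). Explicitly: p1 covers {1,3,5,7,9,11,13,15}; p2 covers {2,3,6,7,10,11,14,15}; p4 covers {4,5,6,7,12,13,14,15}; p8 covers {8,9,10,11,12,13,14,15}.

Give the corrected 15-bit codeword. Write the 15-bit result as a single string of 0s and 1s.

001111001111000

s1 (pos 1,3,5,7,9,11,13,15): 0⊕1⊕1⊕0⊕0⊕1⊕0⊕0 = 1
s2 (pos 2,3,6,7,10,11,14,15): 0⊕1⊕1⊕0⊕1⊕1⊕0⊕0 = 0
s4 (pos 4,5,6,7,12,13,14,15): 1⊕1⊕1⊕0⊕1⊕0⊕0⊕0 = 0
s8 (pos 8,9,10,11,12,13,14,15): 0⊕0⊕1⊕1⊕1⊕0⊕0⊕0 = 1
Syndrome s8…s1 = 1001 → error at position 9.
Flip position 9: 001111000111000 → 001111001111000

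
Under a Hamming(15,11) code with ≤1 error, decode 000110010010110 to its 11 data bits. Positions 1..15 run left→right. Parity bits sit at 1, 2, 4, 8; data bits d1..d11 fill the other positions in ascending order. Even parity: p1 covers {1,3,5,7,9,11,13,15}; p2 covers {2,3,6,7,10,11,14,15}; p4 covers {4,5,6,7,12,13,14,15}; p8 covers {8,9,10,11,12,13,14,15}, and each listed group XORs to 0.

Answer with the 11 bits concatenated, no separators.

s1 (pos 1,3,5,7,9,11,13,15): 0⊕0⊕1⊕0⊕0⊕1⊕1⊕0 = 1
s2 (pos 2,3,6,7,10,11,14,15): 0⊕0⊕0⊕0⊕0⊕1⊕1⊕0 = 0
s4 (pos 4,5,6,7,12,13,14,15): 1⊕1⊕0⊕0⊕0⊕1⊕1⊕0 = 0
s8 (pos 8,9,10,11,12,13,14,15): 1⊕0⊕0⊕1⊕0⊕1⊕1⊕0 = 0
Syndrome s8…s1 = 0001 → error at position 1.
Flip position 1: 000110010010110 → 100110010010110
Read data bits from positions 3,5,6,7,9,10,11,12,13,14,15: 01000010110

01000010110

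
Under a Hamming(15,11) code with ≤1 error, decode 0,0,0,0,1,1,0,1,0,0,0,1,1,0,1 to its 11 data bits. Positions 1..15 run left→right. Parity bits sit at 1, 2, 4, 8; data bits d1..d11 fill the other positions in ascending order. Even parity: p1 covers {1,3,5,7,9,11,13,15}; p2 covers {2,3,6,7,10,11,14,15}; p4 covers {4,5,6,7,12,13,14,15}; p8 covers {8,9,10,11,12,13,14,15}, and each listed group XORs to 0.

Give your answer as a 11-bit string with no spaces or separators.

00100001101

s1 (pos 1,3,5,7,9,11,13,15): 0⊕0⊕1⊕0⊕0⊕0⊕1⊕1 = 1
s2 (pos 2,3,6,7,10,11,14,15): 0⊕0⊕1⊕0⊕0⊕0⊕0⊕1 = 0
s4 (pos 4,5,6,7,12,13,14,15): 0⊕1⊕1⊕0⊕1⊕1⊕0⊕1 = 1
s8 (pos 8,9,10,11,12,13,14,15): 1⊕0⊕0⊕0⊕1⊕1⊕0⊕1 = 0
Syndrome s8…s1 = 0101 → error at position 5.
Flip position 5: 000011010001101 → 000001010001101
Read data bits from positions 3,5,6,7,9,10,11,12,13,14,15: 00100001101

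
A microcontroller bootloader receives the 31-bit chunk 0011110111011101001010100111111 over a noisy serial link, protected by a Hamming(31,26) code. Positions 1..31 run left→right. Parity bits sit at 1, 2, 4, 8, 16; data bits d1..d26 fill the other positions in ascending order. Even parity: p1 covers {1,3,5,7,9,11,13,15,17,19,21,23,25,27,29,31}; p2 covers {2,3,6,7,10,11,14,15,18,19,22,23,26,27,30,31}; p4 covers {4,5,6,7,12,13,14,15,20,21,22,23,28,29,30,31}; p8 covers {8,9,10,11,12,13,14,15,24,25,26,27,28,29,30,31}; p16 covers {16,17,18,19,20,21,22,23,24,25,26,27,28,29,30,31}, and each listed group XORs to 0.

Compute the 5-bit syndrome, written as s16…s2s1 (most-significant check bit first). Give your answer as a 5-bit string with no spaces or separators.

s1 (pos 1,3,5,7,9,11,13,15,17,19,21,23,25,27,29,31): 0⊕1⊕1⊕0⊕1⊕0⊕1⊕0⊕0⊕1⊕1⊕1⊕0⊕1⊕1⊕1 = 0
s2 (pos 2,3,6,7,10,11,14,15,18,19,22,23,26,27,30,31): 0⊕1⊕1⊕0⊕1⊕0⊕1⊕0⊕0⊕1⊕0⊕1⊕1⊕1⊕1⊕1 = 0
s4 (pos 4,5,6,7,12,13,14,15,20,21,22,23,28,29,30,31): 1⊕1⊕1⊕0⊕1⊕1⊕1⊕0⊕0⊕1⊕0⊕1⊕1⊕1⊕1⊕1 = 0
s8 (pos 8,9,10,11,12,13,14,15,24,25,26,27,28,29,30,31): 1⊕1⊕1⊕0⊕1⊕1⊕1⊕0⊕0⊕0⊕1⊕1⊕1⊕1⊕1⊕1 = 0
s16 (pos 16,17,18,19,20,21,22,23,24,25,26,27,28,29,30,31): 1⊕0⊕0⊕1⊕0⊕1⊕0⊕1⊕0⊕0⊕1⊕1⊕1⊕1⊕1⊕1 = 0
Syndrome s16…s1 = 00000 → no error.

00000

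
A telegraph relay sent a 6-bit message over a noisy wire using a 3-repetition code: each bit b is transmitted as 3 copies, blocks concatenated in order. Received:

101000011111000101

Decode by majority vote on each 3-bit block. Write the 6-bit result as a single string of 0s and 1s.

101101

Block 1 (101): 2 ones → 1
Block 2 (000): 0 ones → 0
Block 3 (011): 2 ones → 1
Block 4 (111): 3 ones → 1
Block 5 (000): 0 ones → 0
Block 6 (101): 2 ones → 1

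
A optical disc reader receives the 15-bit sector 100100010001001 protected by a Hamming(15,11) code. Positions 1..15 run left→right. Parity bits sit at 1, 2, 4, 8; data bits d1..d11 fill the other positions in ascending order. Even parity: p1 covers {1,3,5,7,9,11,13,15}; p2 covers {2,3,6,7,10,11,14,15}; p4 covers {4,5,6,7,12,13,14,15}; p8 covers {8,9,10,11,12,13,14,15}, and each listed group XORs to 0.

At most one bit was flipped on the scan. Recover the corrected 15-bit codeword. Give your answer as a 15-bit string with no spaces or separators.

100100010001011

s1 (pos 1,3,5,7,9,11,13,15): 1⊕0⊕0⊕0⊕0⊕0⊕0⊕1 = 0
s2 (pos 2,3,6,7,10,11,14,15): 0⊕0⊕0⊕0⊕0⊕0⊕0⊕1 = 1
s4 (pos 4,5,6,7,12,13,14,15): 1⊕0⊕0⊕0⊕1⊕0⊕0⊕1 = 1
s8 (pos 8,9,10,11,12,13,14,15): 1⊕0⊕0⊕0⊕1⊕0⊕0⊕1 = 1
Syndrome s8…s1 = 1110 → error at position 14.
Flip position 14: 100100010001001 → 100100010001011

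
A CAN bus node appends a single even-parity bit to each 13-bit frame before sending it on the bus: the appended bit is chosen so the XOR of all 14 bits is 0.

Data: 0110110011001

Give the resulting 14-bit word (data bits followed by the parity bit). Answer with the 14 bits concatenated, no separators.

01101100110011

XOR of the 13 data bits: 0⊕1⊕1⊕0⊕1⊕1⊕0⊕0⊕1⊕1⊕0⊕0⊕1 = 1
Parity bit = 1 (so all 14 bits XOR to 0).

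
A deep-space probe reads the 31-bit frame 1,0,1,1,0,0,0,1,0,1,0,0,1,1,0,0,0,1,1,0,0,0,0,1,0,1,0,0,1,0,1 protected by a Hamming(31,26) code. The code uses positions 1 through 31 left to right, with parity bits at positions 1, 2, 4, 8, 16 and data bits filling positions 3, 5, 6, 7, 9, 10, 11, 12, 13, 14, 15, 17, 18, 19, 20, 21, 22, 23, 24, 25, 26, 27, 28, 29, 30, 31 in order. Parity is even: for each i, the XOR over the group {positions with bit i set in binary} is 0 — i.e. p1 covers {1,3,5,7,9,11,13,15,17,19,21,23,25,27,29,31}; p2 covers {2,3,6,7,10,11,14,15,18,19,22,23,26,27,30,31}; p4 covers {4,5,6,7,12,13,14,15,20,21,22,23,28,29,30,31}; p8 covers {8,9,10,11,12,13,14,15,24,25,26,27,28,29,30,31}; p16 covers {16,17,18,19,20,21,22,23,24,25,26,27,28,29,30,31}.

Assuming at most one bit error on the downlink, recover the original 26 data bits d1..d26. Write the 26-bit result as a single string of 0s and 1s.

10100100110011000010100101

s1 (pos 1,3,5,7,9,11,13,15,17,19,21,23,25,27,29,31): 1⊕1⊕0⊕0⊕0⊕0⊕1⊕0⊕0⊕1⊕0⊕0⊕0⊕0⊕1⊕1 = 0
s2 (pos 2,3,6,7,10,11,14,15,18,19,22,23,26,27,30,31): 0⊕1⊕0⊕0⊕1⊕0⊕1⊕0⊕1⊕1⊕0⊕0⊕1⊕0⊕0⊕1 = 1
s4 (pos 4,5,6,7,12,13,14,15,20,21,22,23,28,29,30,31): 1⊕0⊕0⊕0⊕0⊕1⊕1⊕0⊕0⊕0⊕0⊕0⊕0⊕1⊕0⊕1 = 1
s8 (pos 8,9,10,11,12,13,14,15,24,25,26,27,28,29,30,31): 1⊕0⊕1⊕0⊕0⊕1⊕1⊕0⊕1⊕0⊕1⊕0⊕0⊕1⊕0⊕1 = 0
s16 (pos 16,17,18,19,20,21,22,23,24,25,26,27,28,29,30,31): 0⊕0⊕1⊕1⊕0⊕0⊕0⊕0⊕1⊕0⊕1⊕0⊕0⊕1⊕0⊕1 = 0
Syndrome s16…s1 = 00110 → error at position 6.
Flip position 6: 1011000101001100011000010100101 → 1011010101001100011000010100101
Read data bits from positions 3,5,6,7,9,10,11,12,13,14,15,17,18,19,20,21,22,23,24,25,26,27,28,29,30,31: 10100100110011000010100101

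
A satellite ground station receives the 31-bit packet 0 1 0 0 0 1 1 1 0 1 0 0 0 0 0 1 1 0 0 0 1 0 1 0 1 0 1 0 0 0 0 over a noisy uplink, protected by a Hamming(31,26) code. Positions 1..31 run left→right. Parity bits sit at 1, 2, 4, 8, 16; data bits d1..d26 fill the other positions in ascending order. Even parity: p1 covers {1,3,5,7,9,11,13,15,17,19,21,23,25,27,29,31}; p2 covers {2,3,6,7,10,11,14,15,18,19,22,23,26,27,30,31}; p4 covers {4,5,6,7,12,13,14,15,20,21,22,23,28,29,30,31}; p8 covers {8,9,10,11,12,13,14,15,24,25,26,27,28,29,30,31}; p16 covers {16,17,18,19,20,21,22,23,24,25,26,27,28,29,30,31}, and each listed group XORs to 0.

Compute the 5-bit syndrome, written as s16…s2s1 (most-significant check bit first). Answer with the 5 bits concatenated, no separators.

00000

s1 (pos 1,3,5,7,9,11,13,15,17,19,21,23,25,27,29,31): 0⊕0⊕0⊕1⊕0⊕0⊕0⊕0⊕1⊕0⊕1⊕1⊕1⊕1⊕0⊕0 = 0
s2 (pos 2,3,6,7,10,11,14,15,18,19,22,23,26,27,30,31): 1⊕0⊕1⊕1⊕1⊕0⊕0⊕0⊕0⊕0⊕0⊕1⊕0⊕1⊕0⊕0 = 0
s4 (pos 4,5,6,7,12,13,14,15,20,21,22,23,28,29,30,31): 0⊕0⊕1⊕1⊕0⊕0⊕0⊕0⊕0⊕1⊕0⊕1⊕0⊕0⊕0⊕0 = 0
s8 (pos 8,9,10,11,12,13,14,15,24,25,26,27,28,29,30,31): 1⊕0⊕1⊕0⊕0⊕0⊕0⊕0⊕0⊕1⊕0⊕1⊕0⊕0⊕0⊕0 = 0
s16 (pos 16,17,18,19,20,21,22,23,24,25,26,27,28,29,30,31): 1⊕1⊕0⊕0⊕0⊕1⊕0⊕1⊕0⊕1⊕0⊕1⊕0⊕0⊕0⊕0 = 0
Syndrome s16…s1 = 00000 → no error.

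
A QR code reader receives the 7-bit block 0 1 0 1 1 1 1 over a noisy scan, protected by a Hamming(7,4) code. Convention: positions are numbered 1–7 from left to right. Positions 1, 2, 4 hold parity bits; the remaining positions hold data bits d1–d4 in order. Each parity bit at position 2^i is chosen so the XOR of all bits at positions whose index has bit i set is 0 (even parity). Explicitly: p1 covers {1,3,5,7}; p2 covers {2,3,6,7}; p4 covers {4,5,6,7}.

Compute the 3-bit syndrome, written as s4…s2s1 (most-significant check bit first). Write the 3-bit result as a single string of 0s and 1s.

010

s1 (pos 1,3,5,7): 0⊕0⊕1⊕1 = 0
s2 (pos 2,3,6,7): 1⊕0⊕1⊕1 = 1
s4 (pos 4,5,6,7): 1⊕1⊕1⊕1 = 0
Syndrome s4…s1 = 010 → error at position 2.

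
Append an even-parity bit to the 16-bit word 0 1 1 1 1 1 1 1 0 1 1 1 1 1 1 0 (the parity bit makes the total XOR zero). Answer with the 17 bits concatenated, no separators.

01111111011111101

XOR of the 16 data bits: 0⊕1⊕1⊕1⊕1⊕1⊕1⊕1⊕0⊕1⊕1⊕1⊕1⊕1⊕1⊕0 = 1
Parity bit = 1 (so all 17 bits XOR to 0).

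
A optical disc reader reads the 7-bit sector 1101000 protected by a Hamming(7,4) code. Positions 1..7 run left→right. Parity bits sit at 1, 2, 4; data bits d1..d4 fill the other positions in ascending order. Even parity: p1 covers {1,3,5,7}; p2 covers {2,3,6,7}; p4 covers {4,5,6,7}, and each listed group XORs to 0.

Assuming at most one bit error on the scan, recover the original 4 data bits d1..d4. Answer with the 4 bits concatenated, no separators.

0001

s1 (pos 1,3,5,7): 1⊕0⊕0⊕0 = 1
s2 (pos 2,3,6,7): 1⊕0⊕0⊕0 = 1
s4 (pos 4,5,6,7): 1⊕0⊕0⊕0 = 1
Syndrome s4…s1 = 111 → error at position 7.
Flip position 7: 1101000 → 1101001
Read data bits from positions 3,5,6,7: 0001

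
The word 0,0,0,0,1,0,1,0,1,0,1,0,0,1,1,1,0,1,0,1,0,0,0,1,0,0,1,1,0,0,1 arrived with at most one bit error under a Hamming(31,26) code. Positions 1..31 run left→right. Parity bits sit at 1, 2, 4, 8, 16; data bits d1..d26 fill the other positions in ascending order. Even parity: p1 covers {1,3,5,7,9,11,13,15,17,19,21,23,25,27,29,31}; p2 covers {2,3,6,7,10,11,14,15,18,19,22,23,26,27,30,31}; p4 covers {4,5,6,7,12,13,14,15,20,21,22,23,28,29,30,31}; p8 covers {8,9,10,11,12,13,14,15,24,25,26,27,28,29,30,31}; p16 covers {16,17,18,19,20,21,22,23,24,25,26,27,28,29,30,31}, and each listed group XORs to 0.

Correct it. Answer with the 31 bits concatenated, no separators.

s1 (pos 1,3,5,7,9,11,13,15,17,19,21,23,25,27,29,31): 0⊕0⊕1⊕1⊕1⊕1⊕0⊕1⊕0⊕0⊕0⊕0⊕0⊕1⊕0⊕1 = 1
s2 (pos 2,3,6,7,10,11,14,15,18,19,22,23,26,27,30,31): 0⊕0⊕0⊕1⊕0⊕1⊕1⊕1⊕1⊕0⊕0⊕0⊕0⊕1⊕0⊕1 = 1
s4 (pos 4,5,6,7,12,13,14,15,20,21,22,23,28,29,30,31): 0⊕1⊕0⊕1⊕0⊕0⊕1⊕1⊕1⊕0⊕0⊕0⊕1⊕0⊕0⊕1 = 1
s8 (pos 8,9,10,11,12,13,14,15,24,25,26,27,28,29,30,31): 0⊕1⊕0⊕1⊕0⊕0⊕1⊕1⊕1⊕0⊕0⊕1⊕1⊕0⊕0⊕1 = 0
s16 (pos 16,17,18,19,20,21,22,23,24,25,26,27,28,29,30,31): 1⊕0⊕1⊕0⊕1⊕0⊕0⊕0⊕1⊕0⊕0⊕1⊕1⊕0⊕0⊕1 = 1
Syndrome s16…s1 = 10111 → error at position 23.
Flip position 23: 0000101010100111010100010011001 → 0000101010100111010100110011001

0000101010100111010100110011001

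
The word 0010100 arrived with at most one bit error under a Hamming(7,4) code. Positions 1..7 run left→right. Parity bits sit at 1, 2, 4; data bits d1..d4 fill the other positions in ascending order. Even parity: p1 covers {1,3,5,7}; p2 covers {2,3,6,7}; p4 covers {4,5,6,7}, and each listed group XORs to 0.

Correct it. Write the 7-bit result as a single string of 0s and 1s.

0010110

s1 (pos 1,3,5,7): 0⊕1⊕1⊕0 = 0
s2 (pos 2,3,6,7): 0⊕1⊕0⊕0 = 1
s4 (pos 4,5,6,7): 0⊕1⊕0⊕0 = 1
Syndrome s4…s1 = 110 → error at position 6.
Flip position 6: 0010100 → 0010110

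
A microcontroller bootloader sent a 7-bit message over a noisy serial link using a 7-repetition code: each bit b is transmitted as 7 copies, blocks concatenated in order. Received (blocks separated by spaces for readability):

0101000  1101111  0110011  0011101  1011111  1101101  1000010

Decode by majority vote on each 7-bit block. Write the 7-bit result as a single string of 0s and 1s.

0111110

Block 1 (0101000): 2 ones → 0
Block 2 (1101111): 6 ones → 1
Block 3 (0110011): 4 ones → 1
Block 4 (0011101): 4 ones → 1
Block 5 (1011111): 6 ones → 1
Block 6 (1101101): 5 ones → 1
Block 7 (1000010): 2 ones → 0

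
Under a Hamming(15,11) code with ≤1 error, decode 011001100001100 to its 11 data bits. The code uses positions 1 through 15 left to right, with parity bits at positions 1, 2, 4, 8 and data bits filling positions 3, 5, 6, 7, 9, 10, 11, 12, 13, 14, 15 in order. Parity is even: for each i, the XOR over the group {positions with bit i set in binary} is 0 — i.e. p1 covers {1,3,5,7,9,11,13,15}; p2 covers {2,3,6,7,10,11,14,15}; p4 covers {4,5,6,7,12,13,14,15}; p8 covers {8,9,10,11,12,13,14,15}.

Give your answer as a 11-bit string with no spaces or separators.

10110001100

s1 (pos 1,3,5,7,9,11,13,15): 0⊕1⊕0⊕1⊕0⊕0⊕1⊕0 = 1
s2 (pos 2,3,6,7,10,11,14,15): 1⊕1⊕1⊕1⊕0⊕0⊕0⊕0 = 0
s4 (pos 4,5,6,7,12,13,14,15): 0⊕0⊕1⊕1⊕1⊕1⊕0⊕0 = 0
s8 (pos 8,9,10,11,12,13,14,15): 0⊕0⊕0⊕0⊕1⊕1⊕0⊕0 = 0
Syndrome s8…s1 = 0001 → error at position 1.
Flip position 1: 011001100001100 → 111001100001100
Read data bits from positions 3,5,6,7,9,10,11,12,13,14,15: 10110001100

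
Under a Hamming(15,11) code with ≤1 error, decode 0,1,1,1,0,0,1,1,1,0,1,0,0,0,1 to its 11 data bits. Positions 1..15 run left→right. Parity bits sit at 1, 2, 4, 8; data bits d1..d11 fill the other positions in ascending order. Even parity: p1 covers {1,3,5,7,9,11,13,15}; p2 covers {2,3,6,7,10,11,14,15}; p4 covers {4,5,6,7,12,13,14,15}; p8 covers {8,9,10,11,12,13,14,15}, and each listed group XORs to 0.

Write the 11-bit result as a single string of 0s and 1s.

s1 (pos 1,3,5,7,9,11,13,15): 0⊕1⊕0⊕1⊕1⊕1⊕0⊕1 = 1
s2 (pos 2,3,6,7,10,11,14,15): 1⊕1⊕0⊕1⊕0⊕1⊕0⊕1 = 1
s4 (pos 4,5,6,7,12,13,14,15): 1⊕0⊕0⊕1⊕0⊕0⊕0⊕1 = 1
s8 (pos 8,9,10,11,12,13,14,15): 1⊕1⊕0⊕1⊕0⊕0⊕0⊕1 = 0
Syndrome s8…s1 = 0111 → error at position 7.
Flip position 7: 011100111010001 → 011100011010001
Read data bits from positions 3,5,6,7,9,10,11,12,13,14,15: 10001010001

10001010001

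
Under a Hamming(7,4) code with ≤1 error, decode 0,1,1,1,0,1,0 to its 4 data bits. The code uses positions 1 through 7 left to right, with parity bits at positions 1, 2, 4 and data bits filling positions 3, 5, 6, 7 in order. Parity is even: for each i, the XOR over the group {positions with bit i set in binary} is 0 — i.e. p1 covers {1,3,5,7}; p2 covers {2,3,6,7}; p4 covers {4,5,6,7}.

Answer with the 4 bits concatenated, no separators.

0010

s1 (pos 1,3,5,7): 0⊕1⊕0⊕0 = 1
s2 (pos 2,3,6,7): 1⊕1⊕1⊕0 = 1
s4 (pos 4,5,6,7): 1⊕0⊕1⊕0 = 0
Syndrome s4…s1 = 011 → error at position 3.
Flip position 3: 0111010 → 0101010
Read data bits from positions 3,5,6,7: 0010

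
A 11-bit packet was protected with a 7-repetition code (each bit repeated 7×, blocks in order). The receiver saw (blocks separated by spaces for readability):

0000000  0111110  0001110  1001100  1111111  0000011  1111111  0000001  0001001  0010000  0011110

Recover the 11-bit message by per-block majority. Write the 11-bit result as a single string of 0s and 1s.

Block 1 (0000000): 0 ones → 0
Block 2 (0111110): 5 ones → 1
Block 3 (0001110): 3 ones → 0
Block 4 (1001100): 3 ones → 0
Block 5 (1111111): 7 ones → 1
Block 6 (0000011): 2 ones → 0
Block 7 (1111111): 7 ones → 1
Block 8 (0000001): 1 one → 0
Block 9 (0001001): 2 ones → 0
Block 10 (0010000): 1 one → 0
Block 11 (0011110): 4 ones → 1

01001010001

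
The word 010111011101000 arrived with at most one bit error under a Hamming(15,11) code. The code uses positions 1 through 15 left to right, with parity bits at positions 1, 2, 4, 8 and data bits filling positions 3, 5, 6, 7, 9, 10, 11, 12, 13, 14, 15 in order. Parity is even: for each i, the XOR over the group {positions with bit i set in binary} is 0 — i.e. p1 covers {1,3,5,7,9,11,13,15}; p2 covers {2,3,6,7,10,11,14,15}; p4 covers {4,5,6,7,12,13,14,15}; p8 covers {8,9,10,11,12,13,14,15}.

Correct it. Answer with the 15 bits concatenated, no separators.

000111011101000

s1 (pos 1,3,5,7,9,11,13,15): 0⊕0⊕1⊕0⊕1⊕0⊕0⊕0 = 0
s2 (pos 2,3,6,7,10,11,14,15): 1⊕0⊕1⊕0⊕1⊕0⊕0⊕0 = 1
s4 (pos 4,5,6,7,12,13,14,15): 1⊕1⊕1⊕0⊕1⊕0⊕0⊕0 = 0
s8 (pos 8,9,10,11,12,13,14,15): 1⊕1⊕1⊕0⊕1⊕0⊕0⊕0 = 0
Syndrome s8…s1 = 0010 → error at position 2.
Flip position 2: 010111011101000 → 000111011101000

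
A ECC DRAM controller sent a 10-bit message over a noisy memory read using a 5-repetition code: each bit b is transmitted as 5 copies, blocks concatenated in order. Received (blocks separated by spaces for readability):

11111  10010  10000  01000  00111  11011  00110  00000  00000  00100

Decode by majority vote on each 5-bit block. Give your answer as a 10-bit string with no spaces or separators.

1000110000

Block 1 (11111): 5 ones → 1
Block 2 (10010): 2 ones → 0
Block 3 (10000): 1 one → 0
Block 4 (01000): 1 one → 0
Block 5 (00111): 3 ones → 1
Block 6 (11011): 4 ones → 1
Block 7 (00110): 2 ones → 0
Block 8 (00000): 0 ones → 0
Block 9 (00000): 0 ones → 0
Block 10 (00100): 1 one → 0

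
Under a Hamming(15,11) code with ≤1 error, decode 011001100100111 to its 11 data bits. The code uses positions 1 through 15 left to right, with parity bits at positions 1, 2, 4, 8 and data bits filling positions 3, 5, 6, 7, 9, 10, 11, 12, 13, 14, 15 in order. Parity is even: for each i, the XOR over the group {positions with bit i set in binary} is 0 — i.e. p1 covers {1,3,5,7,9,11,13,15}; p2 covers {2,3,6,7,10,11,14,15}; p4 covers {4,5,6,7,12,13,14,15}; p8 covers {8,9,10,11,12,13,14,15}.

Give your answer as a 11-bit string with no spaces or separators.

10010100111

s1 (pos 1,3,5,7,9,11,13,15): 0⊕1⊕0⊕1⊕0⊕0⊕1⊕1 = 0
s2 (pos 2,3,6,7,10,11,14,15): 1⊕1⊕1⊕1⊕1⊕0⊕1⊕1 = 1
s4 (pos 4,5,6,7,12,13,14,15): 0⊕0⊕1⊕1⊕0⊕1⊕1⊕1 = 1
s8 (pos 8,9,10,11,12,13,14,15): 0⊕0⊕1⊕0⊕0⊕1⊕1⊕1 = 0
Syndrome s8…s1 = 0110 → error at position 6.
Flip position 6: 011001100100111 → 011000100100111
Read data bits from positions 3,5,6,7,9,10,11,12,13,14,15: 10010100111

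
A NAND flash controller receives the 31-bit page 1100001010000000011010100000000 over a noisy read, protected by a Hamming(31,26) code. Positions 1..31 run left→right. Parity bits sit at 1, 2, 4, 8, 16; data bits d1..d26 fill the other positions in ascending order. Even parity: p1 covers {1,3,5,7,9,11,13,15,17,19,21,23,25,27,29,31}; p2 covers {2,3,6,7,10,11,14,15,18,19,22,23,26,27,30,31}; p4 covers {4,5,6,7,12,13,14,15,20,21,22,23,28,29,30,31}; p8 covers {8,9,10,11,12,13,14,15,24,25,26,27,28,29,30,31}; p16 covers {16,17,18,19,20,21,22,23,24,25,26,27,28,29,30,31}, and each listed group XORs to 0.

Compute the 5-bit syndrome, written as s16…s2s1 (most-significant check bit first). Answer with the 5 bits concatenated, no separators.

s1 (pos 1,3,5,7,9,11,13,15,17,19,21,23,25,27,29,31): 1⊕0⊕0⊕1⊕1⊕0⊕0⊕0⊕0⊕1⊕1⊕1⊕0⊕0⊕0⊕0 = 0
s2 (pos 2,3,6,7,10,11,14,15,18,19,22,23,26,27,30,31): 1⊕0⊕0⊕1⊕0⊕0⊕0⊕0⊕1⊕1⊕0⊕1⊕0⊕0⊕0⊕0 = 1
s4 (pos 4,5,6,7,12,13,14,15,20,21,22,23,28,29,30,31): 0⊕0⊕0⊕1⊕0⊕0⊕0⊕0⊕0⊕1⊕0⊕1⊕0⊕0⊕0⊕0 = 1
s8 (pos 8,9,10,11,12,13,14,15,24,25,26,27,28,29,30,31): 0⊕1⊕0⊕0⊕0⊕0⊕0⊕0⊕0⊕0⊕0⊕0⊕0⊕0⊕0⊕0 = 1
s16 (pos 16,17,18,19,20,21,22,23,24,25,26,27,28,29,30,31): 0⊕0⊕1⊕1⊕0⊕1⊕0⊕1⊕0⊕0⊕0⊕0⊕0⊕0⊕0⊕0 = 0
Syndrome s16…s1 = 01110 → error at position 14.

01110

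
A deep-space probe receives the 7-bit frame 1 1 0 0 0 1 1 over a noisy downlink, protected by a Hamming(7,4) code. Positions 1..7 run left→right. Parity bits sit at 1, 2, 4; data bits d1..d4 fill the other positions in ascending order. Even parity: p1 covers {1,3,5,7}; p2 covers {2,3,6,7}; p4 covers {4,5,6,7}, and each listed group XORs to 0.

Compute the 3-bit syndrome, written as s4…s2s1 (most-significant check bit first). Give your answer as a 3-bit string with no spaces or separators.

s1 (pos 1,3,5,7): 1⊕0⊕0⊕1 = 0
s2 (pos 2,3,6,7): 1⊕0⊕1⊕1 = 1
s4 (pos 4,5,6,7): 0⊕0⊕1⊕1 = 0
Syndrome s4…s1 = 010 → error at position 2.

010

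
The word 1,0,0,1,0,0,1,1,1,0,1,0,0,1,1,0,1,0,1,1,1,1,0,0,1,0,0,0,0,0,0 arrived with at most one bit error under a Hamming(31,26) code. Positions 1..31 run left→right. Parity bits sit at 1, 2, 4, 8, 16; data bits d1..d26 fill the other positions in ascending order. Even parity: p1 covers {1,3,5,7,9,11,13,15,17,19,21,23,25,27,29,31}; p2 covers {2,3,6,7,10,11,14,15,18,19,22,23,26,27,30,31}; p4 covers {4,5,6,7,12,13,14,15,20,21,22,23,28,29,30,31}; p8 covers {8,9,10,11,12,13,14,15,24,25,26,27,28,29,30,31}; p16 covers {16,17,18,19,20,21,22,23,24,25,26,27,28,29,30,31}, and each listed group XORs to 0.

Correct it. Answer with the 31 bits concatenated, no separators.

1001101110100110101111001000000

s1 (pos 1,3,5,7,9,11,13,15,17,19,21,23,25,27,29,31): 1⊕0⊕0⊕1⊕1⊕1⊕0⊕1⊕1⊕1⊕1⊕0⊕1⊕0⊕0⊕0 = 1
s2 (pos 2,3,6,7,10,11,14,15,18,19,22,23,26,27,30,31): 0⊕0⊕0⊕1⊕0⊕1⊕1⊕1⊕0⊕1⊕1⊕0⊕0⊕0⊕0⊕0 = 0
s4 (pos 4,5,6,7,12,13,14,15,20,21,22,23,28,29,30,31): 1⊕0⊕0⊕1⊕0⊕0⊕1⊕1⊕1⊕1⊕1⊕0⊕0⊕0⊕0⊕0 = 1
s8 (pos 8,9,10,11,12,13,14,15,24,25,26,27,28,29,30,31): 1⊕1⊕0⊕1⊕0⊕0⊕1⊕1⊕0⊕1⊕0⊕0⊕0⊕0⊕0⊕0 = 0
s16 (pos 16,17,18,19,20,21,22,23,24,25,26,27,28,29,30,31): 0⊕1⊕0⊕1⊕1⊕1⊕1⊕0⊕0⊕1⊕0⊕0⊕0⊕0⊕0⊕0 = 0
Syndrome s16…s1 = 00101 → error at position 5.
Flip position 5: 1001001110100110101111001000000 → 1001101110100110101111001000000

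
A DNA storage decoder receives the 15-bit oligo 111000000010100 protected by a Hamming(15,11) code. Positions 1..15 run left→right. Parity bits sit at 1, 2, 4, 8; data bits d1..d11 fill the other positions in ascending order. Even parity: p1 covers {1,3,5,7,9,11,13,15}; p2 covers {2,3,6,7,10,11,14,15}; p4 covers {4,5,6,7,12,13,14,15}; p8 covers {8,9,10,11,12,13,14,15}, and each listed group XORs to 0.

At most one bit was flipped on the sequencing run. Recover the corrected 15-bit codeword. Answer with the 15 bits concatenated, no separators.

111001000010100

s1 (pos 1,3,5,7,9,11,13,15): 1⊕1⊕0⊕0⊕0⊕1⊕1⊕0 = 0
s2 (pos 2,3,6,7,10,11,14,15): 1⊕1⊕0⊕0⊕0⊕1⊕0⊕0 = 1
s4 (pos 4,5,6,7,12,13,14,15): 0⊕0⊕0⊕0⊕0⊕1⊕0⊕0 = 1
s8 (pos 8,9,10,11,12,13,14,15): 0⊕0⊕0⊕1⊕0⊕1⊕0⊕0 = 0
Syndrome s8…s1 = 0110 → error at position 6.
Flip position 6: 111000000010100 → 111001000010100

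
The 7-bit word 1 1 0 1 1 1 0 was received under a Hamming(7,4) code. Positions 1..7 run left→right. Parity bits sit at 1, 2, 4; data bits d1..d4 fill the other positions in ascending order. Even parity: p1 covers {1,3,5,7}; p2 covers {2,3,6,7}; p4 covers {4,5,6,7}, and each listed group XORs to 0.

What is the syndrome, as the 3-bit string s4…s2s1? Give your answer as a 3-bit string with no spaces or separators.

100

s1 (pos 1,3,5,7): 1⊕0⊕1⊕0 = 0
s2 (pos 2,3,6,7): 1⊕0⊕1⊕0 = 0
s4 (pos 4,5,6,7): 1⊕1⊕1⊕0 = 1
Syndrome s4…s1 = 100 → error at position 4.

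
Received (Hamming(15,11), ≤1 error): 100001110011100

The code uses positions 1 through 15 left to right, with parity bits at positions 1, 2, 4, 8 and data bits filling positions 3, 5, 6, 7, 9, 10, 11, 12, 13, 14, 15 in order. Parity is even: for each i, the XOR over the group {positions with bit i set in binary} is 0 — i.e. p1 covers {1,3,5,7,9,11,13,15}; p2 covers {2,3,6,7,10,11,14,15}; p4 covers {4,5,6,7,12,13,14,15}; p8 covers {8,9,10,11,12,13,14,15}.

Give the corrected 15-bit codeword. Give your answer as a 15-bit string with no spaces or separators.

110001110011100

s1 (pos 1,3,5,7,9,11,13,15): 1⊕0⊕0⊕1⊕0⊕1⊕1⊕0 = 0
s2 (pos 2,3,6,7,10,11,14,15): 0⊕0⊕1⊕1⊕0⊕1⊕0⊕0 = 1
s4 (pos 4,5,6,7,12,13,14,15): 0⊕0⊕1⊕1⊕1⊕1⊕0⊕0 = 0
s8 (pos 8,9,10,11,12,13,14,15): 1⊕0⊕0⊕1⊕1⊕1⊕0⊕0 = 0
Syndrome s8…s1 = 0010 → error at position 2.
Flip position 2: 100001110011100 → 110001110011100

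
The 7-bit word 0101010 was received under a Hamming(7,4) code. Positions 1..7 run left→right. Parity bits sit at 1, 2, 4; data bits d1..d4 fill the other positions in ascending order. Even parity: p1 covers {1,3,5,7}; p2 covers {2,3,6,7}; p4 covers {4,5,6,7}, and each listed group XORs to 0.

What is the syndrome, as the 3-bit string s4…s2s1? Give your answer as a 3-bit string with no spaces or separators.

000

s1 (pos 1,3,5,7): 0⊕0⊕0⊕0 = 0
s2 (pos 2,3,6,7): 1⊕0⊕1⊕0 = 0
s4 (pos 4,5,6,7): 1⊕0⊕1⊕0 = 0
Syndrome s4…s1 = 000 → no error.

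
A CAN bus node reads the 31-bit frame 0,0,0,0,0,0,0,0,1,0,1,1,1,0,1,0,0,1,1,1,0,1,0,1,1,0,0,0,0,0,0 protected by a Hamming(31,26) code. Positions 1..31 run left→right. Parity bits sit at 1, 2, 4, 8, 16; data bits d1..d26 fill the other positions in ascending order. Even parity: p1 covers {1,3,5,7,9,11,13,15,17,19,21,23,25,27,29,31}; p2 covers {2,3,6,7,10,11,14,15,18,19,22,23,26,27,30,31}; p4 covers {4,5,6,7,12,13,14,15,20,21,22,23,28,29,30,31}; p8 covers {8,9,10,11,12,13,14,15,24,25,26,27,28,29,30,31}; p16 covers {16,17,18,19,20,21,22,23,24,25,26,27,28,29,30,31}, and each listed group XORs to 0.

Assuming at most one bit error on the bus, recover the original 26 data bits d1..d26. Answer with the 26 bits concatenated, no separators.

s1 (pos 1,3,5,7,9,11,13,15,17,19,21,23,25,27,29,31): 0⊕0⊕0⊕0⊕1⊕1⊕1⊕1⊕0⊕1⊕0⊕0⊕1⊕0⊕0⊕0 = 0
s2 (pos 2,3,6,7,10,11,14,15,18,19,22,23,26,27,30,31): 0⊕0⊕0⊕0⊕0⊕1⊕0⊕1⊕1⊕1⊕1⊕0⊕0⊕0⊕0⊕0 = 1
s4 (pos 4,5,6,7,12,13,14,15,20,21,22,23,28,29,30,31): 0⊕0⊕0⊕0⊕1⊕1⊕0⊕1⊕1⊕0⊕1⊕0⊕0⊕0⊕0⊕0 = 1
s8 (pos 8,9,10,11,12,13,14,15,24,25,26,27,28,29,30,31): 0⊕1⊕0⊕1⊕1⊕1⊕0⊕1⊕1⊕1⊕0⊕0⊕0⊕0⊕0⊕0 = 1
s16 (pos 16,17,18,19,20,21,22,23,24,25,26,27,28,29,30,31): 0⊕0⊕1⊕1⊕1⊕0⊕1⊕0⊕1⊕1⊕0⊕0⊕0⊕0⊕0⊕0 = 0
Syndrome s16…s1 = 01110 → error at position 14.
Flip position 14: 0000000010111010011101011000000 → 0000000010111110011101011000000
Read data bits from positions 3,5,6,7,9,10,11,12,13,14,15,17,18,19,20,21,22,23,24,25,26,27,28,29,30,31: 00001011111011101011000000

00001011111011101011000000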